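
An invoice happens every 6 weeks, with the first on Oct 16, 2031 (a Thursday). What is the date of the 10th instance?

The 10th occurrence is 9 intervals after the first: 9 × 42 = 378 days after Oct 16, 2031.
Oct has 31 days — 15 days to the end of Oct leaves 363.
Nov has 30 days (333 left).
Dec has 31 days (302 left).
Jan has 31 days (271 left).
Feb has 29 days (242 left).
Mar has 31 days (211 left).
Apr has 30 days (181 left).
May has 31 days (150 left).
Jun has 30 days (120 left).
Jul has 31 days (89 left).
Aug has 31 days (58 left).
Sep has 30 days (28 left).
28 days into Oct → Oct 28, 2032.

Oct 28, 2032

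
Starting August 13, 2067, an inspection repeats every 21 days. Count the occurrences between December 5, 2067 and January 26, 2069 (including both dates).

Occurrences land 21·i days after August 13, 2067 for i = 0, 1, 2, …
December 5, 2067 is 114 days after the start; 114 ÷ 21 = 5 remainder 9; since the remainder is 9, round up to i = 6. First occurrence in the window: #7 on December 17, 2067 (6×21 = 126 days in).
January 26, 2069 is 532 days after the start; 532 ÷ 21 = 25 remainder 7. Last occurrence in the window: #26 on January 19, 2069.
Occurrences #7 through #26: 20 in total.

20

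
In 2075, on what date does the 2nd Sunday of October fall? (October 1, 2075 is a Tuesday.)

October 2075 begins on a Tuesday, so the first Sunday is October 6 (5 days later).
The 2nd Sunday is 1 weeks later: 6 + 7 = 13.

October 13, 2075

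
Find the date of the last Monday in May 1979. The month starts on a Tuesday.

28 May 1979

May 1979 begins on a Tuesday, so the first Monday is May 7 (6 days later).
May 1979 has 31 days. Adding weeks: 7, 14, 21, 28 — the last one ≤ 31 is the 28th.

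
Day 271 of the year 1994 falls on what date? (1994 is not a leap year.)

September 28, 1994

January has 31 days (271 − 31 = 240 remain).
February has 28 days (240 − 28 = 212 remain).
March has 31 days (212 − 31 = 181 remain).
April has 30 days (181 − 30 = 151 remain).
May has 31 days (151 − 31 = 120 remain).
June has 30 days (120 − 30 = 90 remain).
July has 31 days (90 − 31 = 59 remain).
August has 31 days (59 − 31 = 28 remain).
28 into September → September 28.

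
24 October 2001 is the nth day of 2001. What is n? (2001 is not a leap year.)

Days in months before October: 31 + 28 + 31 + 30 + 31 + 30 + 31 + 31 + 30 = 273.
Plus 24 days into October → day 297.

297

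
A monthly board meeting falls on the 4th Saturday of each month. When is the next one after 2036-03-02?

2036-03-22

March 2036 starts on a Saturday; its first Saturday is the 1st, so the 4th Saturday is the 22nd — 2036-03-22.
2036-03-22 is after 2036-03-02, so that is the next one.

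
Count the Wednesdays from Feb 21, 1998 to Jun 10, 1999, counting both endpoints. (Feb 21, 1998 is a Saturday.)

Feb 21, 1998 is a Saturday; the first Wednesday on or after it is Feb 25, 1998 (4 days later).
From Feb 25, 1998 to Jun 10, 1999: 309 + 161 = 470 days (rest of 1998, to Jun 10, 1999 in 1999).
470 ÷ 7 = 67 full weeks with remainder 1, so 67 more Wednesdays after the first → 68.

68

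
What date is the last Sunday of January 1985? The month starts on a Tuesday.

January 1985 begins on a Tuesday, so the first Sunday is January 6 (5 days later).
January 1985 has 31 days. Adding weeks: 6, 13, 20, 27 — the last one ≤ 31 is the 27th.

January 27, 1985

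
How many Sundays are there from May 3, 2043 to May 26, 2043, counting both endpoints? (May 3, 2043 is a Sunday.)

4

May 3, 2043 is a Sunday; the first Sunday on or after it is May 3, 2043.
From May 3, 2043 to May 26, 2043 is 26 − 3 = 23 days.
23 ÷ 7 = 3 full weeks with remainder 2, so 3 more Sundays after the first → 4.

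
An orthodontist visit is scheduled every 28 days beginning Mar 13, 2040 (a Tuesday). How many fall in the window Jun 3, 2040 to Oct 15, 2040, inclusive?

Occurrences land 28·i days after Mar 13, 2040 for i = 0, 1, 2, …
Jun 3, 2040 is 82 days after the start; 82 ÷ 28 = 2 remainder 26; since the remainder is 26, round up to i = 3. First occurrence in the window: #4 on Jun 5, 2040 (3×28 = 84 days in).
Oct 15, 2040 is 216 days after the start; 216 ÷ 28 = 7 remainder 20. Last occurrence in the window: #8 on Sep 25, 2040.
Occurrences #4 through #8: 5 in total.

5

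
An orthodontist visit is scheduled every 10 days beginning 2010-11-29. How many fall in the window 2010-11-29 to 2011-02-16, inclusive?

8

Occurrences land 10·i days after 2010-11-29 for i = 0, 1, 2, …
The window opens on the start date, so the first occurrence inside is #1 on 2010-11-29.
2011-02-16 is 79 days after the start; 79 ÷ 10 = 7 remainder 9. Last occurrence in the window: #8 on 2011-02-07.
Occurrences #1 through #8: 8 in total.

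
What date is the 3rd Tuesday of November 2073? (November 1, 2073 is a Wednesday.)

November 21, 2073

November 2073 begins on a Wednesday, so the first Tuesday is November 7 (6 days later).
The 3rd Tuesday is 2 weeks later: 7 + 14 = 21.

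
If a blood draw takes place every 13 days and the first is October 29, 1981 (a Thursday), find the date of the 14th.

April 16, 1982

The 14th occurrence is 13 intervals after the first: 13 × 13 = 169 days after October 29, 1981.
October has 31 days — 2 days to the end of October leaves 167.
November has 30 days (137 left).
December has 31 days (106 left).
January has 31 days (75 left).
February has 28 days (47 left).
March has 31 days (16 left).
16 days into April → April 16, 1982.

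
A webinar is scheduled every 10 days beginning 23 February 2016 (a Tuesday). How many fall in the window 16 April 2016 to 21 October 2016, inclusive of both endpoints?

Occurrences land 10·i days after 23 February 2016 for i = 0, 1, 2, …
16 April 2016 is 53 days after the start; 53 ÷ 10 = 5 remainder 3; since the remainder is 3, round up to i = 6. First occurrence in the window: #7 on 23 April 2016 (6×10 = 60 days in).
21 October 2016 is 241 days after the start; 241 ÷ 10 = 24 remainder 1. Last occurrence in the window: #25 on 20 October 2016.
Occurrences #7 through #25: 19 in total.

19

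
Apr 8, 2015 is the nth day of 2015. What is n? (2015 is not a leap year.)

98

Days in months before Apr: 31 + 28 + 31 = 90.
Plus 8 days into Apr → day 98.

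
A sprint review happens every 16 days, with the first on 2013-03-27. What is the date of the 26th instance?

The 26th occurrence is 25 intervals after the first: 25 × 16 = 400 days after 2013-03-27.
March has 31 days — 4 days to the end of March leaves 396.
April has 30 days (366 left).
May has 31 days (335 left).
June has 30 days (305 left).
July has 31 days (274 left).
August has 31 days (243 left).
September has 30 days (213 left).
October has 31 days (182 left).
November has 30 days (152 left).
December has 31 days (121 left).
January has 31 days (90 left).
February has 28 days (62 left).
March has 31 days (31 left).
April has 30 days (1 left).
1 day into May → 2014-05-01.

2014-05-01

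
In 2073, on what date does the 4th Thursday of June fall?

The first Thursday of June 2073 is June 1.
The 4th Thursday is 3 weeks later: 1 + 21 = 22.

June 22, 2073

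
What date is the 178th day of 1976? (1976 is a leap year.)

1976-06-26

January has 31 days (178 − 31 = 147 remain).
February has 29 days (147 − 29 = 118 remain).
March has 31 days (118 − 31 = 87 remain).
April has 30 days (87 − 30 = 57 remain).
May has 31 days (57 − 31 = 26 remain).
26 into June → June 26.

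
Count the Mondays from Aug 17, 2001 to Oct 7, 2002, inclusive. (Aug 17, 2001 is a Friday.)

60

Aug 17, 2001 is a Friday; the first Monday on or after it is Aug 20, 2001 (3 days later).
From Aug 20, 2001 to Oct 7, 2002: 133 + 280 = 413 days (rest of 2001, to Oct 7, 2002 in 2002).
413 ÷ 7 = 59 full weeks with remainder 0, so 59 more Mondays after the first → 60.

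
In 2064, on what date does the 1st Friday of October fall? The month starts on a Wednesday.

October 3, 2064

October 2064 begins on a Wednesday, so the first Friday is October 3 (2 days later).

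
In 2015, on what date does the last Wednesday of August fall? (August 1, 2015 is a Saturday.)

26 August 2015

August 2015 begins on a Saturday, so the first Wednesday is August 5 (4 days later).
August 2015 has 31 days. Adding weeks: 5, 12, 19, 26 — the last one ≤ 31 is the 26th.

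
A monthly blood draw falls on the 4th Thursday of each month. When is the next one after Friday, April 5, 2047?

April 2047 starts on a Monday; its first Thursday is the 4th, so the 4th Thursday is the 25th — April 25, 2047.
April 25, 2047 is after April 5, 2047, so that is the next one.

April 25, 2047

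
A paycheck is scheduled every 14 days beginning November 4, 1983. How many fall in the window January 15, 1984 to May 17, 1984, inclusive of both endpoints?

8

Occurrences land 14·i days after November 4, 1983 for i = 0, 1, 2, …
January 15, 1984 is 72 days after the start; 72 ÷ 14 = 5 remainder 2; since the remainder is 2, round up to i = 6. First occurrence in the window: #7 on January 27, 1984 (6×14 = 84 days in).
May 17, 1984 is 195 days after the start; 195 ÷ 14 = 13 remainder 13. Last occurrence in the window: #14 on May 4, 1984.
Occurrences #7 through #14: 8 in total.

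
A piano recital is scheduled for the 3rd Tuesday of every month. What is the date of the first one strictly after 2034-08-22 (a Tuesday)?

August 2034 starts on a Tuesday; its first Tuesday is the 1st, so the 3rd Tuesday is the 15th — 2034-08-15.
That is not after 2034-08-22, so look at September 2034.
September 2034 starts on a Friday; its first Tuesday is the 5th, so the 3rd Tuesday is the 19th — 2034-09-19.

2034-09-19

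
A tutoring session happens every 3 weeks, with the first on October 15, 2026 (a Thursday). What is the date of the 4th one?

December 17, 2026

The 4th occurrence is 3 intervals after the first: 3 × 21 = 63 days after October 15, 2026.
October has 31 days — 16 days to the end of October leaves 47.
November has 30 days (17 left).
17 days into December → December 17, 2026.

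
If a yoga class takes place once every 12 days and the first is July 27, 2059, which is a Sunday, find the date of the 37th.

The 37th occurrence is 36 intervals after the first: 36 × 12 = 432 days after July 27, 2059.
July has 31 days — 4 days to the end of July leaves 428.
From end of July to end of 2059 is 153 days (275 left).
January has 31 days (244 left).
February has 29 days (215 left).
March has 31 days (184 left).
April has 30 days (154 left).
May has 31 days (123 left).
June has 30 days (93 left).
July has 31 days (62 left).
August has 31 days (31 left).
September has 30 days (1 left).
1 day into October → October 1, 2060.

October 1, 2060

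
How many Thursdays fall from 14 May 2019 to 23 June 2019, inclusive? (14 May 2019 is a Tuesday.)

14 May 2019 is a Tuesday; the first Thursday on or after it is 16 May 2019 (2 days later).
From 16 May 2019 to 23 June 2019: 15 + 23 = 38 days (rest of May, June).
38 ÷ 7 = 5 full weeks with remainder 3, so 5 more Thursdays after the first → 6.

6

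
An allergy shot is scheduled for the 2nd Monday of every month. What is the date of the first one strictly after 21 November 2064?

November 2064 starts on a Saturday; its first Monday is the 3rd, so the 2nd Monday is the 10th — 10 November 2064.
That is not after 21 November 2064, so look at December 2064.
December 2064 starts on a Monday; its first Monday is the 1st, so the 2nd Monday is the 8th — 8 December 2064.

8 December 2064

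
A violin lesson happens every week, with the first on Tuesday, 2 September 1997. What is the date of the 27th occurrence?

3 March 1998

The 27th occurrence is 26 intervals after the first: 26 × 7 = 182 days after 2 September 1997.
September has 30 days — 28 days to the end of September leaves 154.
October has 31 days (123 left).
November has 30 days (93 left).
December has 31 days (62 left).
January has 31 days (31 left).
February has 28 days (3 left).
3 days into March → 3 March 1998.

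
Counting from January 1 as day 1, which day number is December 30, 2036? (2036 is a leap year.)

365

Days in months before December: 31 + 29 + 31 + 30 + 31 + 30 + 31 + 31 + 30 + 31 + 30 = 335.
Plus 30 days into December → day 365.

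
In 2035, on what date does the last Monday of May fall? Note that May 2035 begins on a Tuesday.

May 2035 begins on a Tuesday, so the first Monday is May 7 (6 days later).
May 2035 has 31 days. Adding weeks: 7, 14, 21, 28 — the last one ≤ 31 is the 28th.

2035-05-28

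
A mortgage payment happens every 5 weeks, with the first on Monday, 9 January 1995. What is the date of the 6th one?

The 6th occurrence is 5 intervals after the first: 5 × 35 = 175 days after 9 January 1995.
January has 31 days — 22 days to the end of January leaves 153.
February has 28 days (125 left).
March has 31 days (94 left).
April has 30 days (64 left).
May has 31 days (33 left).
June has 30 days (3 left).
3 days into July → 3 July 1995.

3 July 1995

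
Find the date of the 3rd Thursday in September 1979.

September 1979 begins on a Saturday, so the first Thursday is September 6 (5 days later).
The 3rd Thursday is 2 weeks later: 6 + 14 = 20.

September 20, 1979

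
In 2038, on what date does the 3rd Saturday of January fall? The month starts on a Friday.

January 2038 begins on a Friday, so the first Saturday is January 2 (1 day later).
The 3rd Saturday is 2 weeks later: 2 + 14 = 16.

January 16, 2038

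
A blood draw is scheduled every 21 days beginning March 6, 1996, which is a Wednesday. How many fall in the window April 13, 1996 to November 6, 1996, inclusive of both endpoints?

Occurrences land 21·i days after March 6, 1996 for i = 0, 1, 2, …
April 13, 1996 is 38 days after the start; 38 ÷ 21 = 1 remainder 17; since the remainder is 17, round up to i = 2. First occurrence in the window: #3 on April 17, 1996 (2×21 = 42 days in).
November 6, 1996 is 245 days after the start; 245 ÷ 21 = 11 remainder 14. Last occurrence in the window: #12 on October 23, 1996.
Occurrences #3 through #12: 10 in total.

10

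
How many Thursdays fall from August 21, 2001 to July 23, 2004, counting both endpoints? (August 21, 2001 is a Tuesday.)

August 21, 2001 is a Tuesday; the first Thursday on or after it is August 23, 2001 (2 days later).
From August 23, 2001 to July 23, 2004: 130 + 365 + 365 + 205 = 1065 days (rest of 2001, 2002, 2003, to July 23, 2004 in 2004).
1065 ÷ 7 = 152 full weeks with remainder 1, so 152 more Thursdays after the first → 153.

153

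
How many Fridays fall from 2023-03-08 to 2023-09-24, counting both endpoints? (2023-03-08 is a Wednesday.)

29

2023-03-08 is a Wednesday; the first Friday on or after it is 2023-03-10 (2 days later).
From 2023-03-10 to 2023-09-24: 21 + 30 + 31 + 30 + 31 + 31 + 24 = 198 days (rest of March, April, May, June, July, August, September).
198 ÷ 7 = 28 full weeks with remainder 2, so 28 more Fridays after the first → 29.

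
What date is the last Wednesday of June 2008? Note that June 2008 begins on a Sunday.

June 2008 begins on a Sunday, so the first Wednesday is June 4 (3 days later).
June 2008 has 30 days. Adding weeks: 4, 11, 18, 25 — the last one ≤ 30 is the 25th.

25 June 2008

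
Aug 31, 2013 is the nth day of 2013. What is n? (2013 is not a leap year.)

Days in months before Aug: 31 + 28 + 31 + 30 + 31 + 30 + 31 = 212.
Plus 31 days into Aug → day 243.

243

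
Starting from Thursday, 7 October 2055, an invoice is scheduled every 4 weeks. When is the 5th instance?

27 January 2056

The 5th occurrence is 4 intervals after the first: 4 × 28 = 112 days after 7 October 2055.
October has 31 days — 24 days to the end of October leaves 88.
November has 30 days (58 left).
December has 31 days (27 left).
27 days into January → 27 January 2056.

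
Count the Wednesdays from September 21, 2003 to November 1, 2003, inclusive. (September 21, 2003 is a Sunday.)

September 21, 2003 is a Sunday; the first Wednesday on or after it is September 24, 2003 (3 days later).
From September 24, 2003 to November 1, 2003: 6 + 31 + 1 = 38 days (rest of September, October, November).
38 ÷ 7 = 5 full weeks with remainder 3, so 5 more Wednesdays after the first → 6.

6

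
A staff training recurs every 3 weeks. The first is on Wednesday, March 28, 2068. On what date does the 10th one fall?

The 10th occurrence is 9 intervals after the first: 9 × 21 = 189 days after March 28, 2068.
March has 31 days — 3 days to the end of March leaves 186.
April has 30 days (156 left).
May has 31 days (125 left).
June has 30 days (95 left).
July has 31 days (64 left).
August has 31 days (33 left).
September has 30 days (3 left).
3 days into October → October 3, 2068.

October 3, 2068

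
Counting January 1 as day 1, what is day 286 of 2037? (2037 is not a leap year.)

Jan has 31 days (286 − 31 = 255 remain).
Feb has 28 days (255 − 28 = 227 remain).
Mar has 31 days (227 − 31 = 196 remain).
Apr has 30 days (196 − 30 = 166 remain).
May has 31 days (166 − 31 = 135 remain).
Jun has 30 days (135 − 30 = 105 remain).
Jul has 31 days (105 − 31 = 74 remain).
Aug has 31 days (74 − 31 = 43 remain).
Sep has 30 days (43 − 30 = 13 remain).
13 into Oct → Oct 13.

Oct 13, 2037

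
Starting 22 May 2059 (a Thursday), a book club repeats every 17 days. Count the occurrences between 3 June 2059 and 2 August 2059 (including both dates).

4

Occurrences land 17·i days after 22 May 2059 for i = 0, 1, 2, …
3 June 2059 is 12 days after the start; 12 ÷ 17 = 0 remainder 12; since the remainder is 12, round up to i = 1. First occurrence in the window: #2 on 8 June 2059 (1×17 = 17 days in).
2 August 2059 is 72 days after the start; 72 ÷ 17 = 4 remainder 4. Last occurrence in the window: #5 on 29 July 2059.
Occurrences #2 through #5: 4 in total.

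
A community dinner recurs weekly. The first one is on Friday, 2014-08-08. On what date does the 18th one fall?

The 18th occurrence is 17 intervals after the first: 17 × 7 = 119 days after 2014-08-08.
August has 31 days — 23 days to the end of August leaves 96.
September has 30 days (66 left).
October has 31 days (35 left).
November has 30 days (5 left).
5 days into December → 2014-12-05.

2014-12-05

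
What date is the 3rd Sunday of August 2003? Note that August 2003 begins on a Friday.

August 2003 begins on a Friday, so the first Sunday is August 3 (2 days later).
The 3rd Sunday is 2 weeks later: 3 + 14 = 17.

2003-08-17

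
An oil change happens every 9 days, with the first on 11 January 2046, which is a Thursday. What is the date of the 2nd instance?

The 2nd occurrence is 1 interval after the first: 1 × 9 = 9 days after 11 January 2046.
9 days later is 20 January 2046.

20 January 2046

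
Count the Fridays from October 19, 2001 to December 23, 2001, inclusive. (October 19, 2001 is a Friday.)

10

October 19, 2001 is a Friday; the first Friday on or after it is October 19, 2001.
From October 19, 2001 to December 23, 2001: 12 + 30 + 23 = 65 days (rest of October, November, December).
65 ÷ 7 = 9 full weeks with remainder 2, so 9 more Fridays after the first → 10.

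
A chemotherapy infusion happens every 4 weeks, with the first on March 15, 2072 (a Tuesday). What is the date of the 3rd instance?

May 10, 2072

The 3rd occurrence is 2 intervals after the first: 2 × 28 = 56 days after March 15, 2072.
March has 31 days — 16 days to the end of March leaves 40.
April has 30 days (10 left).
10 days into May → May 10, 2072.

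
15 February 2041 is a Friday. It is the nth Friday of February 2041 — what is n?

Day 15 falls in week ⌈15/7⌉ of the month.
Days 1–7 hold the 1st Friday, 8–14 the 2nd, 15–21 the 3rd, 22–28 the 4th, 29–31 the 5th.
15 is in the range for the 3rd.

3rd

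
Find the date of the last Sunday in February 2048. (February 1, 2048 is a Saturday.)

February 2048 begins on a Saturday, so the first Sunday is February 2 (1 day later).
February 2048 has 29 days. Adding weeks: 2, 9, 16, 23 — the last one ≤ 29 is the 23rd.

23 February 2048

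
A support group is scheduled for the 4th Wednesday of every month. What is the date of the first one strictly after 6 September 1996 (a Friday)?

25 September 1996

September 1996 starts on a Sunday; its first Wednesday is the 4th, so the 4th Wednesday is the 25th — 25 September 1996.
25 September 1996 is after 6 September 1996, so that is the next one.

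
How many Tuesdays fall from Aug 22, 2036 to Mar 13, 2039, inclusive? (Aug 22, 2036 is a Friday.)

Aug 22, 2036 is a Friday; the first Tuesday on or after it is Aug 26, 2036 (4 days later).
From Aug 26, 2036 to Mar 13, 2039: 127 + 365 + 365 + 72 = 929 days (rest of 2036, 2037, 2038, to Mar 13, 2039 in 2039).
929 ÷ 7 = 132 full weeks with remainder 5, so 132 more Tuesdays after the first → 133.

133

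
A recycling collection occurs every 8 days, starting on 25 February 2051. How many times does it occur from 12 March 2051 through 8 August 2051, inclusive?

19

Occurrences land 8·i days after 25 February 2051 for i = 0, 1, 2, …
12 March 2051 is 15 days after the start; 15 ÷ 8 = 1 remainder 7; since the remainder is 7, round up to i = 2. First occurrence in the window: #3 on 13 March 2051 (2×8 = 16 days in).
8 August 2051 is 164 days after the start; 164 ÷ 8 = 20 remainder 4. Last occurrence in the window: #21 on 4 August 2051.
Occurrences #3 through #21: 19 in total.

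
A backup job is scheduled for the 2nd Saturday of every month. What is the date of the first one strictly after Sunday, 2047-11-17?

November 2047 starts on a Friday; its first Saturday is the 2nd, so the 2nd Saturday is the 9th — 2047-11-09.
That is not after 2047-11-17, so look at December 2047.
December 2047 starts on a Sunday; its first Saturday is the 7th, so the 2nd Saturday is the 14th — 2047-12-14.

2047-12-14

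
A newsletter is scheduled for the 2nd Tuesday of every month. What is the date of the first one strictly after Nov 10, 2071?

Nov 2071 starts on a Sunday; its first Tuesday is the 3rd, so the 2nd Tuesday is the 10th — Nov 10, 2071.
That is not after Nov 10, 2071, so look at Dec 2071.
Dec 2071 starts on a Tuesday; its first Tuesday is the 1st, so the 2nd Tuesday is the 8th — Dec 8, 2071.

Dec 8, 2071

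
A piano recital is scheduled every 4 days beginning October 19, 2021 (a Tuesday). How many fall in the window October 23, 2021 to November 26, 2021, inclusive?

9

Occurrences land 4·i days after October 19, 2021 for i = 0, 1, 2, …
October 23, 2021 is 4 days after the start; 4 ÷ 4 = 1 remainder 0. First occurrence in the window: #2 on October 23, 2021 (1×4 = 4 days in).
November 26, 2021 is 38 days after the start; 38 ÷ 4 = 9 remainder 2. Last occurrence in the window: #10 on November 24, 2021.
Occurrences #2 through #10: 9 in total.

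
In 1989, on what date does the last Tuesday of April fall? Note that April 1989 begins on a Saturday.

April 1989 begins on a Saturday, so the first Tuesday is April 4 (3 days later).
April 1989 has 30 days. Adding weeks: 4, 11, 18, 25 — the last one ≤ 30 is the 25th.

1989-04-25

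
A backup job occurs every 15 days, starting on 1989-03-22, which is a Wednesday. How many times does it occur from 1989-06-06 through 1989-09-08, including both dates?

6

Occurrences land 15·i days after 1989-03-22 for i = 0, 1, 2, …
1989-06-06 is 76 days after the start; 76 ÷ 15 = 5 remainder 1; since the remainder is 1, round up to i = 6. First occurrence in the window: #7 on 1989-06-20 (6×15 = 90 days in).
1989-09-08 is 170 days after the start; 170 ÷ 15 = 11 remainder 5. Last occurrence in the window: #12 on 1989-09-03.
Occurrences #7 through #12: 6 in total.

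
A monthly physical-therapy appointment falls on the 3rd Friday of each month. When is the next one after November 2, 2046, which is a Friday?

November 2046 starts on a Thursday; its first Friday is the 2nd, so the 3rd Friday is the 16th — November 16, 2046.
November 16, 2046 is after November 2, 2046, so that is the next one.

November 16, 2046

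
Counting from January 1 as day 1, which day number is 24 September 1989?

267

Days in months before September: 31 + 28 + 31 + 30 + 31 + 30 + 31 + 31 = 243.
Plus 24 days into September → day 267.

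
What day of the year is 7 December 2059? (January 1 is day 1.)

Days in months before December: 31 + 28 + 31 + 30 + 31 + 30 + 31 + 31 + 30 + 31 + 30 = 334.
Plus 7 days into December → day 341.

341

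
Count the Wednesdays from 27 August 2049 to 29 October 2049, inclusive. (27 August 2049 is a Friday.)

9

27 August 2049 is a Friday; the first Wednesday on or after it is 1 September 2049 (5 days later).
From 1 September 2049 to 29 October 2049: 29 + 29 = 58 days (rest of September, October).
58 ÷ 7 = 8 full weeks with remainder 2, so 8 more Wednesdays after the first → 9.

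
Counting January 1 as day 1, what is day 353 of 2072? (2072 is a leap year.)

January has 31 days (353 − 31 = 322 remain).
February has 29 days (322 − 29 = 293 remain).
March has 31 days (293 − 31 = 262 remain).
April has 30 days (262 − 30 = 232 remain).
May has 31 days (232 − 31 = 201 remain).
June has 30 days (201 − 30 = 171 remain).
July has 31 days (171 − 31 = 140 remain).
August has 31 days (140 − 31 = 109 remain).
September has 30 days (109 − 30 = 79 remain).
October has 31 days (79 − 31 = 48 remain).
November has 30 days (48 − 30 = 18 remain).
18 into December → December 18.

18 December 2072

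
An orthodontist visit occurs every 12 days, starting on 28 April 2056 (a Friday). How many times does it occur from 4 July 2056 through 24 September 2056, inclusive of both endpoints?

7

Occurrences land 12·i days after 28 April 2056 for i = 0, 1, 2, …
4 July 2056 is 67 days after the start; 67 ÷ 12 = 5 remainder 7; since the remainder is 7, round up to i = 6. First occurrence in the window: #7 on 9 July 2056 (6×12 = 72 days in).
24 September 2056 is 149 days after the start; 149 ÷ 12 = 12 remainder 5. Last occurrence in the window: #13 on 19 September 2056.
Occurrences #7 through #13: 7 in total.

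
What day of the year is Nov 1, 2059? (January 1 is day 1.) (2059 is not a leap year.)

Days in months before Nov: 31 + 28 + 31 + 30 + 31 + 30 + 31 + 31 + 30 + 31 = 304.
Plus 1 day into Nov → day 305.

305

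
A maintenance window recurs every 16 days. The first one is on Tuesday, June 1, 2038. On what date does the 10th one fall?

October 23, 2038

The 10th occurrence is 9 intervals after the first: 9 × 16 = 144 days after June 1, 2038.
June has 30 days — 29 days to the end of June leaves 115.
July has 31 days (84 left).
August has 31 days (53 left).
September has 30 days (23 left).
23 days into October → October 23, 2038.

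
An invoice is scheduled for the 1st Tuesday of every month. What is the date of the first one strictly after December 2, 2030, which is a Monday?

December 3, 2030

December 2030 starts on a Sunday, so its 1st Tuesday is December 3, 2030 (2 days in).
December 3, 2030 is after December 2, 2030, so that is the next one.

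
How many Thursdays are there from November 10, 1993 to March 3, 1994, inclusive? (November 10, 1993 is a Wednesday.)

17

November 10, 1993 is a Wednesday; the first Thursday on or after it is November 11, 1993 (1 day later).
From November 11, 1993 to March 3, 1994: 19 + 31 + 31 + 28 + 3 = 112 days (rest of November, December, January, February, March).
112 ÷ 7 = 16 full weeks with remainder 0, so 16 more Thursdays after the first → 17.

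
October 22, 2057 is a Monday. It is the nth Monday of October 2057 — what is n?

4th

Day 22 falls in week ⌈22/7⌉ of the month.
Days 1–7 hold the 1st Monday, 8–14 the 2nd, 15–21 the 3rd, 22–28 the 4th, 29–31 the 5th.
22 is in the range for the 4th.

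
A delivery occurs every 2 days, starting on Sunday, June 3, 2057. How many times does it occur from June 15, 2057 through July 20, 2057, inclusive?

Occurrences land 2·i days after June 3, 2057 for i = 0, 1, 2, …
June 15, 2057 is 12 days after the start; 12 ÷ 2 = 6 remainder 0. First occurrence in the window: #7 on June 15, 2057 (6×2 = 12 days in).
July 20, 2057 is 47 days after the start; 47 ÷ 2 = 23 remainder 1. Last occurrence in the window: #24 on July 19, 2057.
Occurrences #7 through #24: 18 in total.

18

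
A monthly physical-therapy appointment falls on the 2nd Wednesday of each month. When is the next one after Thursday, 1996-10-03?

1996-10-09

October 1996 starts on a Tuesday; its first Wednesday is the 2nd, so the 2nd Wednesday is the 9th — 1996-10-09.
1996-10-09 is after 1996-10-03, so that is the next one.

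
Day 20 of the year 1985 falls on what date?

January 20, 1985

20 into January → January 20.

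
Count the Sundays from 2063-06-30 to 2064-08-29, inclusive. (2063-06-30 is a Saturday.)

2063-06-30 is a Saturday; the first Sunday on or after it is 2063-07-01 (1 day later).
From 2063-07-01 to 2064-08-29: 183 + 242 = 425 days (rest of 2063, to 2064-08-29 in 2064).
425 ÷ 7 = 60 full weeks with remainder 5, so 60 more Sundays after the first → 61.

61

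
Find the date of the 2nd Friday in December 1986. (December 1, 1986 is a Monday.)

December 12, 1986

December 1986 begins on a Monday, so the first Friday is December 5 (4 days later).
The 2nd Friday is 1 weeks later: 5 + 7 = 12.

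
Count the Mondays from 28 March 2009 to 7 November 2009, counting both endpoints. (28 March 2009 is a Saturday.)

28 March 2009 is a Saturday; the first Monday on or after it is 30 March 2009 (2 days later).
From 30 March 2009 to 7 November 2009: 1 + 30 + 31 + 30 + 31 + 31 + 30 + 31 + 7 = 222 days (rest of March, April, May, June, July, August, September, October, November).
222 ÷ 7 = 31 full weeks with remainder 5, so 31 more Mondays after the first → 32.

32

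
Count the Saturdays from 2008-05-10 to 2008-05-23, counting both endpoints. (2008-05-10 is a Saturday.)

2

2008-05-10 is a Saturday; the first Saturday on or after it is 2008-05-10.
From 2008-05-10 to 2008-05-23 is 23 − 10 = 13 days.
13 ÷ 7 = 1 full weeks with remainder 6, so 1 more Saturdays after the first → 2.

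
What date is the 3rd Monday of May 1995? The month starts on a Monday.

May 15, 1995

May 1995 begins on a Monday, so the first Monday is May 1.
The 3rd Monday is 2 weeks later: 1 + 14 = 15.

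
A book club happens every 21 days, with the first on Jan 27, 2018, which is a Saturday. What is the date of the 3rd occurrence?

The 3rd occurrence is 2 intervals after the first: 2 × 21 = 42 days after Jan 27, 2018.
Jan has 31 days — 4 days to the end of Jan leaves 38.
Feb has 28 days (10 left).
10 days into Mar → Mar 10, 2018.

Mar 10, 2018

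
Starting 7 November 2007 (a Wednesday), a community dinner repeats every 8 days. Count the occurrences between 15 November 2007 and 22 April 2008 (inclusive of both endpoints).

Occurrences land 8·i days after 7 November 2007 for i = 0, 1, 2, …
15 November 2007 is 8 days after the start; 8 ÷ 8 = 1 remainder 0. First occurrence in the window: #2 on 15 November 2007 (1×8 = 8 days in).
22 April 2008 is 167 days after the start; 167 ÷ 8 = 20 remainder 7. Last occurrence in the window: #21 on 15 April 2008.
Occurrences #2 through #21: 20 in total.

20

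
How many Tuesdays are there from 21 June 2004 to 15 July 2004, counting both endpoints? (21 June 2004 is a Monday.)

4

21 June 2004 is a Monday; the first Tuesday on or after it is 22 June 2004 (1 day later).
From 22 June 2004 to 15 July 2004: 8 + 15 = 23 days (rest of June, July).
23 ÷ 7 = 3 full weeks with remainder 2, so 3 more Tuesdays after the first → 4.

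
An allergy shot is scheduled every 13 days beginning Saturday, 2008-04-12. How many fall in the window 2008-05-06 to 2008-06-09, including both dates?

Occurrences land 13·i days after 2008-04-12 for i = 0, 1, 2, …
2008-05-06 is 24 days after the start; 24 ÷ 13 = 1 remainder 11; since the remainder is 11, round up to i = 2. First occurrence in the window: #3 on 2008-05-08 (2×13 = 26 days in).
2008-06-09 is 58 days after the start; 58 ÷ 13 = 4 remainder 6. Last occurrence in the window: #5 on 2008-06-03.
Occurrences #3 through #5: 3 in total.

3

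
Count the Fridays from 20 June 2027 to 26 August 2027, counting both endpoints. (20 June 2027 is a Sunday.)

20 June 2027 is a Sunday; the first Friday on or after it is 25 June 2027 (5 days later).
From 25 June 2027 to 26 August 2027: 5 + 31 + 26 = 62 days (rest of June, July, August).
62 ÷ 7 = 8 full weeks with remainder 6, so 8 more Fridays after the first → 9.

9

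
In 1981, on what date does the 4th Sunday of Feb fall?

Feb 22, 1981

Feb 1981 begins on a Sunday, so the first Sunday is Feb 1.
The 4th Sunday is 3 weeks later: 1 + 21 = 22.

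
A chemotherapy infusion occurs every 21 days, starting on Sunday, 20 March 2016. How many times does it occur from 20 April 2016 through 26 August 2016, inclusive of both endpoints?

Occurrences land 21·i days after 20 March 2016 for i = 0, 1, 2, …
20 April 2016 is 31 days after the start; 31 ÷ 21 = 1 remainder 10; since the remainder is 10, round up to i = 2. First occurrence in the window: #3 on 1 May 2016 (2×21 = 42 days in).
26 August 2016 is 159 days after the start; 159 ÷ 21 = 7 remainder 12. Last occurrence in the window: #8 on 14 August 2016.
Occurrences #3 through #8: 6 in total.

6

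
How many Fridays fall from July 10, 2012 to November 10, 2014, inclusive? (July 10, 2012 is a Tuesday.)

122

July 10, 2012 is a Tuesday; the first Friday on or after it is July 13, 2012 (3 days later).
From July 13, 2012 to November 10, 2014: 171 + 365 + 314 = 850 days (rest of 2012, 2013, to November 10, 2014 in 2014).
850 ÷ 7 = 121 full weeks with remainder 3, so 121 more Fridays after the first → 122.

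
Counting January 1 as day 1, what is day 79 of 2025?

March 20, 2025

January has 31 days (79 − 31 = 48 remain).
February has 28 days (48 − 28 = 20 remain).
20 into March → March 20.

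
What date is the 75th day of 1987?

16 March 1987

January has 31 days (75 − 31 = 44 remain).
February has 28 days (44 − 28 = 16 remain).
16 into March → March 16.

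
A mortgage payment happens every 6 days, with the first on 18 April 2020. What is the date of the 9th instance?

5 June 2020

The 9th occurrence is 8 intervals after the first: 8 × 6 = 48 days after 18 April 2020.
April has 30 days — 12 days to the end of April leaves 36.
May has 31 days (5 left).
5 days into June → 5 June 2020.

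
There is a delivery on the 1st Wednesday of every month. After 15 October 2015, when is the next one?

October 2015 starts on a Thursday, so its 1st Wednesday is 7 October 2015 (6 days in).
That is not after 15 October 2015, so look at November 2015.
November 2015 starts on a Sunday, so its 1st Wednesday is 4 November 2015 (3 days in).

4 November 2015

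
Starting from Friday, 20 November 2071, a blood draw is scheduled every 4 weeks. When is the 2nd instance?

18 December 2071

The 2nd occurrence is 1 interval after the first: 1 × 28 = 28 days after 20 November 2071.
November has 30 days — 10 days to the end of November leaves 18.
18 days into December → 18 December 2071.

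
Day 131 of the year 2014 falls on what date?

May 11, 2014

January has 31 days (131 − 31 = 100 remain).
February has 28 days (100 − 28 = 72 remain).
March has 31 days (72 − 31 = 41 remain).
April has 30 days (41 − 30 = 11 remain).
11 into May → May 11.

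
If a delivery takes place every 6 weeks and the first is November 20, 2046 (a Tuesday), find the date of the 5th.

May 7, 2047

The 5th occurrence is 4 intervals after the first: 4 × 42 = 168 days after November 20, 2046.
November has 30 days — 10 days to the end of November leaves 158.
December has 31 days (127 left).
January has 31 days (96 left).
February has 28 days (68 left).
March has 31 days (37 left).
April has 30 days (7 left).
7 days into May → May 7, 2047.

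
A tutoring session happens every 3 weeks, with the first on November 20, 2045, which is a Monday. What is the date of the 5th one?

The 5th occurrence is 4 intervals after the first: 4 × 21 = 84 days after November 20, 2045.
November has 30 days — 10 days to the end of November leaves 74.
December has 31 days (43 left).
January has 31 days (12 left).
12 days into February → February 12, 2046.

February 12, 2046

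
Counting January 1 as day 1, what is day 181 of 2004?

January has 31 days (181 − 31 = 150 remain).
February has 29 days (150 − 29 = 121 remain).
March has 31 days (121 − 31 = 90 remain).
April has 30 days (90 − 30 = 60 remain).
May has 31 days (60 − 31 = 29 remain).
29 into June → June 29.

2004-06-29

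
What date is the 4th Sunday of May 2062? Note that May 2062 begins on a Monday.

May 28, 2062

May 2062 begins on a Monday, so the first Sunday is May 7 (6 days later).
The 4th Sunday is 3 weeks later: 7 + 21 = 28.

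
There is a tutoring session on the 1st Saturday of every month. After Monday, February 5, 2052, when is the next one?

March 2, 2052

February 2052 starts on a Thursday, so its 1st Saturday is February 3, 2052 (2 days in).
That is not after February 5, 2052, so look at March 2052.
March 2052 starts on a Friday, so its 1st Saturday is March 2, 2052 (1 day in).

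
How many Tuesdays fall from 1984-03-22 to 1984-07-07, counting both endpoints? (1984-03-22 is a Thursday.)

1984-03-22 is a Thursday; the first Tuesday on or after it is 1984-03-27 (5 days later).
From 1984-03-27 to 1984-07-07: 4 + 30 + 31 + 30 + 7 = 102 days (rest of March, April, May, June, July).
102 ÷ 7 = 14 full weeks with remainder 4, so 14 more Tuesdays after the first → 15.

15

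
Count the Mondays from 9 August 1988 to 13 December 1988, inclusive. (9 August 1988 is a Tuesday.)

9 August 1988 is a Tuesday; the first Monday on or after it is 15 August 1988 (6 days later).
From 15 August 1988 to 13 December 1988: 16 + 30 + 31 + 30 + 13 = 120 days (rest of August, September, October, November, December).
120 ÷ 7 = 17 full weeks with remainder 1, so 17 more Mondays after the first → 18.

18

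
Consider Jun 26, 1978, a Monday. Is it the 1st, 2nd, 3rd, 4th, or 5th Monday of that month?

4th

Day 26 falls in week ⌈26/7⌉ of the month.
Days 1–7 hold the 1st Monday, 8–14 the 2nd, 15–21 the 3rd, 22–28 the 4th, 29–31 the 5th.
26 is in the range for the 4th.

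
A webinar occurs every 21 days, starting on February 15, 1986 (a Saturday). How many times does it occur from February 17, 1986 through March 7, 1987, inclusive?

18

Occurrences land 21·i days after February 15, 1986 for i = 0, 1, 2, …
February 17, 1986 is 2 days after the start; 2 ÷ 21 = 0 remainder 2; since the remainder is 2, round up to i = 1. First occurrence in the window: #2 on March 8, 1986 (1×21 = 21 days in).
March 7, 1987 is 385 days after the start; 385 ÷ 21 = 18 remainder 7. Last occurrence in the window: #19 on February 28, 1987.
Occurrences #2 through #19: 18 in total.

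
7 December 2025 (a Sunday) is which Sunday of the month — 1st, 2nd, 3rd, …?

1st

Day 7 falls in week ⌈7/7⌉ of the month.
Days 1–7 hold the 1st Sunday, 8–14 the 2nd, 15–21 the 3rd, 22–28 the 4th, 29–31 the 5th.
7 is in the range for the 1st.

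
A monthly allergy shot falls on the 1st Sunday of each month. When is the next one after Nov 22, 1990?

Dec 2, 1990

Nov 1990 starts on a Thursday, so its 1st Sunday is Nov 4, 1990 (3 days in).
That is not after Nov 22, 1990, so look at Dec 1990.
Dec 1990 starts on a Saturday, so its 1st Sunday is Dec 2, 1990 (1 day in).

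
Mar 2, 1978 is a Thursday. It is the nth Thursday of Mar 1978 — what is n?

Day 2 falls in week ⌈2/7⌉ of the month.
Days 1–7 hold the 1st Thursday, 8–14 the 2nd, 15–21 the 3rd, 22–28 the 4th, 29–31 the 5th.
2 is in the range for the 1st.

1st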